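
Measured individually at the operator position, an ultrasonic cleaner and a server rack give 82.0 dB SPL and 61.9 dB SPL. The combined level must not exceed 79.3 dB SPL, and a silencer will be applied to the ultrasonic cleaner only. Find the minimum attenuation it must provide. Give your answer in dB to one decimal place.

2.8 dB

Fixed contribution from the other source: Σ 10^(L/10) = 10^(61.9/10) = 1.549e+06 (61.90 dB SPL).
To meet 79.3 dB SPL overall, the treated ultrasonic cleaner may contribute at most 10^(79.3/10) − 1.549e+06 = 8.356e+07, i.e. 79.22 dB SPL.
So the ultrasonic cleaner must be reduced from 82.0 to 79.22 dB SPL: IL = 2.78 dB.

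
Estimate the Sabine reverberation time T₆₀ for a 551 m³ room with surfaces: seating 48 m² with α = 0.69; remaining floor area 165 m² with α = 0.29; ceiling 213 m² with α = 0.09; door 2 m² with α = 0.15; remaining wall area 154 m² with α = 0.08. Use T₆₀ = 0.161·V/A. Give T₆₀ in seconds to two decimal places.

Summing Sᵢαᵢ: 48·0.69 + 165·0.29 + 213·0.09 + 2·0.15 + 154·0.08 = 112.76 m².
T₆₀ = 0.161 × 551 / 112.76 = 0.787 s.

0.79 s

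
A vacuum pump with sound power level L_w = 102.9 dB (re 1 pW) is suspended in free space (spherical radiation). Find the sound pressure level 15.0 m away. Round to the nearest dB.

The power spreads over a sphere of area 4π·r², so L_p = L_w − 10·log₁₀(4π·r²).
4π·r² = 2827 m², 10·log₁₀ of that is 34.514 dB.
L_p = 102.9 − 34.514 = 68.39 dB.

68 dB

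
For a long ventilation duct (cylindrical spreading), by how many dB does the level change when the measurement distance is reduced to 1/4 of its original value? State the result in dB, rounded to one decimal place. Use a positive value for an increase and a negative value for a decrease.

+6.0 dB

With cylindrical spreading the level changes by −10·log₁₀(r₂/r₁).
ΔL = −10·log₁₀(0.25) = +6.02 dB.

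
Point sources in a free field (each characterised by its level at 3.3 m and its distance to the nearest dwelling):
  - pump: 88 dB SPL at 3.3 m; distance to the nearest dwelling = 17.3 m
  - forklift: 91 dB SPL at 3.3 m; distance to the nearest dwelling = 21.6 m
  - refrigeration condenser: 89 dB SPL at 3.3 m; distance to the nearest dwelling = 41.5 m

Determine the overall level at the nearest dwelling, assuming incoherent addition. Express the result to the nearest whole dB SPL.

78 dB SPL

First find each source's level at the receiver (point-source: −20·log₁₀(r/r_ref)), then combine on an intensity basis.
pump: 88 − 20·log₁₀(17.3/3.3) = 88 − 14.39 = 73.61 dB SPL.
forklift: 91 − 20·log₁₀(21.6/3.3) = 91 − 16.32 = 74.68 dB SPL.
refrigeration condenser: 89 − 20·log₁₀(41.5/3.3) = 89 − 21.99 = 67.01 dB SPL.
Σ 10^(L/10) = 5.737e+07 → L_total = 10·log₁₀(5.737e+07) = 77.59 dB SPL.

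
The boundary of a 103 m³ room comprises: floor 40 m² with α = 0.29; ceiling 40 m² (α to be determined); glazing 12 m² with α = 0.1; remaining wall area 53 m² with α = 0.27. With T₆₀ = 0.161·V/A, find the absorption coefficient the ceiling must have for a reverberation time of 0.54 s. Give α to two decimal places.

0.09

From T₆₀ = 0.161·V/A, the target T₆₀ = 0.54 s needs A = 0.161·103/0.54 = 30.71 m².
Absorption from the other surfaces = 40·0.29 + 12·0.1 + 53·0.27 = 27.11 m², so the ceiling must supply 3.60 m² over 40 m².
α = 3.60/40 = 0.090.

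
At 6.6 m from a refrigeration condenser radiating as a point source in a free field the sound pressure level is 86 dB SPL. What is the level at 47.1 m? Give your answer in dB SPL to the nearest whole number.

For a point source, L₂ = L₁ − 20·log₁₀(r₂/r₁).
L₂ = 86 − 20·log₁₀(47.1/6.6) = 86 − 17.070 = 68.93 dB SPL.

69 dB SPL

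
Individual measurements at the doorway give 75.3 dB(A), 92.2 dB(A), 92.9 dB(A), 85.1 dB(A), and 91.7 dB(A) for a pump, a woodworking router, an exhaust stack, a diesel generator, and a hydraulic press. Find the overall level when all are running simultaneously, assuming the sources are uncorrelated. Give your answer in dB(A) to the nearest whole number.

For uncorrelated sources the intensities add, so convert each level to linear form, sum, and take 10·log₁₀ of the total.
Σ 10^(L/10) = 10^(75.3/10) + 10^(92.2/10) + 10^(92.9/10) + 10^(85.1/10) + 10^(91.7/10) = 5.446e+09.
L_total = 10·log₁₀(5.446e+09) = 97.36 dB(A).

97 dB(A)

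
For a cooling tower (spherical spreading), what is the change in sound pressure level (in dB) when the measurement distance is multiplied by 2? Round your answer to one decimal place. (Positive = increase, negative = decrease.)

-6.0 dB

Point-source spreading: ΔL = −20·log₁₀(r₂/r₁).
ΔL = −20·log₁₀(2) = -6.02 dB.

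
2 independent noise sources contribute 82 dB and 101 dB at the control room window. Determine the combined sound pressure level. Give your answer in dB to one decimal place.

Incoherent sources combine by intensity addition: L_total = 10·log₁₀(Σ 10^(L_i/10)).
Σ 10^(L/10) = 10^(82/10) + 10^(101/10) = 1.275e+10.
L_total = 10·log₁₀(1.275e+10) = 101.05 dB.

101.1 dB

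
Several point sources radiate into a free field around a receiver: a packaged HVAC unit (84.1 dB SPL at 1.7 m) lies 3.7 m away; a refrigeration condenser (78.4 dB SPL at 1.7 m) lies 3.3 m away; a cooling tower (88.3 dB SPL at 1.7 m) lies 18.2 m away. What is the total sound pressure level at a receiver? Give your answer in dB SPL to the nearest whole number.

First find each source's level at the receiver (point-source: −20·log₁₀(r/r_ref)), then combine on an intensity basis.
packaged HVAC unit: 84.1 − 20·log₁₀(3.7/1.7) = 84.1 − 6.76 = 77.34 dB SPL.
refrigeration condenser: 78.4 − 20·log₁₀(3.3/1.7) = 78.4 − 5.76 = 72.64 dB SPL.
cooling tower: 88.3 − 20·log₁₀(18.2/1.7) = 88.3 − 20.59 = 67.71 dB SPL.
Σ 10^(L/10) = 7.852e+07 → L_total = 10·log₁₀(7.852e+07) = 78.95 dB SPL.

79 dB SPL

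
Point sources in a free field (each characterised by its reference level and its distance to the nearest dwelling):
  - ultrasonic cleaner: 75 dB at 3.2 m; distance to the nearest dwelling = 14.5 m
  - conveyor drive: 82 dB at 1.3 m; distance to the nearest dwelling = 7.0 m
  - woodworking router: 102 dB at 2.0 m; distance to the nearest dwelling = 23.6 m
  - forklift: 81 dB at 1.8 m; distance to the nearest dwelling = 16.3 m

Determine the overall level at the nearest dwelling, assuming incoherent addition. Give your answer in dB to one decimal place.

Apply inverse-square spreading to bring every level to the receiver, then sum 10^(L/10).
ultrasonic cleaner: 75 − 20·log₁₀(14.5/3.2) = 75 − 13.12 = 61.88 dB.
conveyor drive: 82 − 20·log₁₀(7.0/1.3) = 82 − 14.62 = 67.38 dB.
woodworking router: 102 − 20·log₁₀(23.6/2.0) = 102 − 21.44 = 80.56 dB.
forklift: 81 − 20·log₁₀(16.3/1.8) = 81 − 19.14 = 61.86 dB.
Σ 10^(L/10) = 1.224e+08 → L_total = 10·log₁₀(1.224e+08) = 80.88 dB.

80.9 dB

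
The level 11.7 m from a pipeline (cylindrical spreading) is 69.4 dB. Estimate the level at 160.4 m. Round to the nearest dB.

58 dB

For a line source, L₂ = L₁ − 10·log₁₀(r₂/r₁).
L₂ = 69.4 − 10·log₁₀(160.4/11.7) = 69.4 − 11.370 = 58.03 dB.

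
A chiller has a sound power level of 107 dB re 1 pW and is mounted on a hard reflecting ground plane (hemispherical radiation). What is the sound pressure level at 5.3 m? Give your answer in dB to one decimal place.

84.5 dB

Free-field hemispherical radiation: L_p = L_w − 10·log₁₀(2π·r²), r = 5.3 m.
2π·r² = 176.5 m², 10·log₁₀ of that is 22.467 dB.
L_p = 107 − 22.467 = 84.53 dB.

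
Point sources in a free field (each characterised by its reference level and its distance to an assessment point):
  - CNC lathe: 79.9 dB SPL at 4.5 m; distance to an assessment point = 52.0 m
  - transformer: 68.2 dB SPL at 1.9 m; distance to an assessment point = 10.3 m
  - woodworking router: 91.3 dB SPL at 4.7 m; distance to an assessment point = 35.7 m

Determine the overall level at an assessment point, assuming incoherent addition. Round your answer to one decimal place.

Propagate each source to the receiver with L = L_ref − 20·log₁₀(r/r_ref), then add intensities.
CNC lathe: 79.9 − 20·log₁₀(52.0/4.5) = 79.9 − 21.26 = 58.64 dB SPL.
transformer: 68.2 − 20·log₁₀(10.3/1.9) = 68.2 − 14.68 = 53.52 dB SPL.
woodworking router: 91.3 − 20·log₁₀(35.7/4.7) = 91.3 − 17.61 = 73.69 dB SPL.
Σ 10^(L/10) = 2.434e+07 → L_total = 10·log₁₀(2.434e+07) = 73.86 dB SPL.

73.9 dB SPL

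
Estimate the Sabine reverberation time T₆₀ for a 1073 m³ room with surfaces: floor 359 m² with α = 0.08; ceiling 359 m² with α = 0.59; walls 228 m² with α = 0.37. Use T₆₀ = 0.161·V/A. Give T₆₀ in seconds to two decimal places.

0.53 s

Summing Sᵢαᵢ: 359·0.08 + 359·0.59 + 228·0.37 = 324.89 m².
T₆₀ = 0.161·V/A = 0.161·1073/324.89 = 0.532 s.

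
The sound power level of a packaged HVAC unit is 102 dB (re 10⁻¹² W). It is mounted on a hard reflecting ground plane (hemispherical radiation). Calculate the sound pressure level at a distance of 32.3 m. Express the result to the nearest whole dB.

64 dB

L_p = L_w − 10·log₁₀(2π·r²) with r = 32.3 m.
2π·r² = 6555 m², 10·log₁₀ of that is 38.166 dB.
L_p = 102 − 38.166 = 63.83 dB.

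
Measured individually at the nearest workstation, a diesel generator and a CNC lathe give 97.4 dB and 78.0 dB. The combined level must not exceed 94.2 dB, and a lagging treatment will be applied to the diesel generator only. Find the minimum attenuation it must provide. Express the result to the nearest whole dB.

Everything except the diesel generator sums to 10^(78.0/10) = 6.310e+07 in linear terms, 78.00 dB.
To meet 94.2 dB overall, the treated diesel generator may contribute at most 10^(94.2/10) − 6.310e+07 = 2.567e+09, i.e. 94.09 dB.
So the diesel generator must be reduced from 97.4 to 94.09 dB: IL = 3.31 dB.

3 dB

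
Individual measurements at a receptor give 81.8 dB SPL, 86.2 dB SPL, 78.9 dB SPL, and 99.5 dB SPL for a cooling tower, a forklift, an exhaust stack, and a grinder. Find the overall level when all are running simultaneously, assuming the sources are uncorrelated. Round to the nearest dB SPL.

Incoherent sources combine by intensity addition: L_total = 10·log₁₀(Σ 10^(L_i/10)).
Σ 10^(L/10) = 10^(81.8/10) + 10^(86.2/10) + 10^(78.9/10) + 10^(99.5/10) = 9.558e+09.
L_total = 10·log₁₀(9.558e+09) = 99.80 dB SPL.

100 dB SPL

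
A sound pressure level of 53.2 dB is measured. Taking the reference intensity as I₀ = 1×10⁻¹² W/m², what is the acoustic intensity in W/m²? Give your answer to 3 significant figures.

L = 10·log₁₀(I/I₀) ⇒ I = I₀·10^(L/10) = 10⁻¹² × 10^5.32.

2.09e-07 W/m²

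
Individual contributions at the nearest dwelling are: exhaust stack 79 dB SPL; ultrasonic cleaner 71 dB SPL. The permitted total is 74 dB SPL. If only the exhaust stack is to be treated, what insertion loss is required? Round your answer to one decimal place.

Fixed contribution from the other source: Σ 10^(L/10) = 10^(71/10) = 1.259e+07 (71.00 dB SPL).
The limit corresponds to 10^(74/10) = 2.512e+07; subtracting the fixed part leaves 1.253e+07 for the exhaust stack, i.e. 70.98 dB SPL.
So the exhaust stack must be reduced from 79 to 70.98 dB SPL: IL = 8.02 dB.

8.0 dB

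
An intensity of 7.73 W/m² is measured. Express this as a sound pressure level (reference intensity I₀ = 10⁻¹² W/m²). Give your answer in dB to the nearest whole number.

129 dB

I/I₀ = 7.73/10⁻¹² = 7.73×10^12, and L = 10·log₁₀(I/I₀).
L = 10·(0.8882 + 12) = 128.88 dB.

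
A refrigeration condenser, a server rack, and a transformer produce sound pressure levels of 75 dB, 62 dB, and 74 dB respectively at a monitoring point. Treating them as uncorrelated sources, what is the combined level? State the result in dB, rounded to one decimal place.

Incoherent sources combine by intensity addition: L_total = 10·log₁₀(Σ 10^(L_i/10)).
Σ 10^(L/10) = 10^(75/10) + 10^(62/10) + 10^(74/10) = 5.833e+07.
L_total = 10·log₁₀(5.833e+07) = 77.66 dB.

77.7 dB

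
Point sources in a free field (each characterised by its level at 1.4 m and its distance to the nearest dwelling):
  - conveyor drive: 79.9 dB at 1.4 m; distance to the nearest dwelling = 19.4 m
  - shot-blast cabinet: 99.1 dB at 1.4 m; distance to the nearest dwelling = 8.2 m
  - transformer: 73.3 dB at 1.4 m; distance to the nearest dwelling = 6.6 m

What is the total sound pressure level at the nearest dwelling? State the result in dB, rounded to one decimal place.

First find each source's level at the receiver (point-source: −20·log₁₀(r/r_ref)), then combine on an intensity basis.
conveyor drive: 79.9 − 20·log₁₀(19.4/1.4) = 79.9 − 22.83 = 57.07 dB.
shot-blast cabinet: 99.1 − 20·log₁₀(8.2/1.4) = 99.1 − 15.35 = 83.75 dB.
transformer: 73.3 − 20·log₁₀(6.6/1.4) = 73.3 − 13.47 = 59.83 dB.
Σ 10^(L/10) = 2.384e+08 → L_total = 10·log₁₀(2.384e+08) = 83.77 dB.

83.8 dB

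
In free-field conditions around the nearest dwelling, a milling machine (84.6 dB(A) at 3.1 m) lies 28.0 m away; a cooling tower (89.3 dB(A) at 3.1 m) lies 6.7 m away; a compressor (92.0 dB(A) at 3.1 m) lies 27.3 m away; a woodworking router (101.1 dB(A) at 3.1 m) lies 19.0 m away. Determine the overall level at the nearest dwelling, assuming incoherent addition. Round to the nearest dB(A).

Propagate each source to the receiver with L = L_ref − 20·log₁₀(r/r_ref), then add intensities.
milling machine: 84.6 − 20·log₁₀(28.0/3.1) = 84.6 − 19.12 = 65.48 dB(A).
cooling tower: 89.3 − 20·log₁₀(6.7/3.1) = 89.3 − 6.69 = 82.61 dB(A).
compressor: 92.0 − 20·log₁₀(27.3/3.1) = 92.0 − 18.90 = 73.10 dB(A).
woodworking router: 101.1 − 20·log₁₀(19.0/3.1) = 101.1 − 15.75 = 85.35 dB(A).
Σ 10^(L/10) = 5.491e+08 → L_total = 10·log₁₀(5.491e+08) = 87.40 dB(A).

87 dB(A)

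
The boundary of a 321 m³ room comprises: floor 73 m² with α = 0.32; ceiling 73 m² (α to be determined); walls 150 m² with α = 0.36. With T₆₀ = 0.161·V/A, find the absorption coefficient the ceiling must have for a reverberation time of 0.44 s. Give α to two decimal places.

Required total absorption A = 0.161·321/0.44 = 117.46 m².
Absorption from the other surfaces = 73·0.32 + 150·0.36 = 77.36 m², so the ceiling must supply 40.10 m² over 73 m².
α = 40.10/73 = 0.549.

0.55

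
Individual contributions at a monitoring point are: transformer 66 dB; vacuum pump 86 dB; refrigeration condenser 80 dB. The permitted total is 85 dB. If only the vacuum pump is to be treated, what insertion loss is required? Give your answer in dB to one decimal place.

Fixed contribution from the other sources: Σ 10^(L/10) = 10^(66/10) + 10^(80/10) = 1.040e+08 (80.17 dB).
To meet 85 dB overall, the treated vacuum pump may contribute at most 10^(85/10) − 1.040e+08 = 2.122e+08, i.e. 83.27 dB.
So the vacuum pump must be reduced from 86 to 83.27 dB: IL = 2.73 dB.

2.7 dB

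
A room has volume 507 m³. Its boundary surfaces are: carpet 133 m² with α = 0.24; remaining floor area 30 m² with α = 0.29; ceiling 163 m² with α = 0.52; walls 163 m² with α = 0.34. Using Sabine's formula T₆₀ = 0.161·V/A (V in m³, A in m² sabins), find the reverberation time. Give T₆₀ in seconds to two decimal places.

0.45 s

Total absorption A = 133·0.24 + 30·0.29 + 163·0.52 + 163·0.34 = 180.80 m² sabins.
T₆₀ = 0.161·V/A = 0.161·507/180.80 = 0.451 s.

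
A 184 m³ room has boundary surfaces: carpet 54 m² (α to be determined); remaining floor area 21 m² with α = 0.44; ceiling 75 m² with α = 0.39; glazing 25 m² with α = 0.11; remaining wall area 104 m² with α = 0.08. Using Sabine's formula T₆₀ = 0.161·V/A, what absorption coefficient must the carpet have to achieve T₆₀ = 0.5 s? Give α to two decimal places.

0.18

From T₆₀ = 0.161·V/A, the target T₆₀ = 0.5 s needs A = 0.161·184/0.5 = 59.25 m².
Absorption from the other surfaces = 21·0.44 + 75·0.39 + 25·0.11 + 104·0.08 = 49.56 m², so the carpet must supply 9.69 m² over 54 m².
α = 9.69/54 = 0.179.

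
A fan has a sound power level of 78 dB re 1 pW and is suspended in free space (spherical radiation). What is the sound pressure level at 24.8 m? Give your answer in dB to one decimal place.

The power spreads over a sphere of area 4π·r², so L_p = L_w − 10·log₁₀(4π·r²).
4π·r² = 7729 m², 10·log₁₀ of that is 38.881 dB.
L_p = 78 − 38.881 = 39.12 dB.

39.1 dB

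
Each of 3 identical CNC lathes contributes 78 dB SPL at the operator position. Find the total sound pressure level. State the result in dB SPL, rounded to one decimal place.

82.8 dB SPL

With 3 equal, uncorrelated contributions the intensity is 3× that of one unit, giving a rise of 10·log₁₀ 3.
L_total = 78 + 10·log₁₀(3) = 78 + 4.771 = 82.77 dB SPL.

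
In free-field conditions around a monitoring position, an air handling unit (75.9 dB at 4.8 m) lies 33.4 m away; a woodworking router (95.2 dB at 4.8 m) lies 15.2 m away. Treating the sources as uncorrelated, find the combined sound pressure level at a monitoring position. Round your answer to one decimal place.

85.2 dB

Propagate each source to the receiver with L = L_ref − 20·log₁₀(r/r_ref), then add intensities.
air handling unit: 75.9 − 20·log₁₀(33.4/4.8) = 75.9 − 16.85 = 59.05 dB.
woodworking router: 95.2 − 20·log₁₀(15.2/4.8) = 95.2 − 10.01 = 85.19 dB.
Σ 10^(L/10) = 3.310e+08 → L_total = 10·log₁₀(3.310e+08) = 85.20 dB.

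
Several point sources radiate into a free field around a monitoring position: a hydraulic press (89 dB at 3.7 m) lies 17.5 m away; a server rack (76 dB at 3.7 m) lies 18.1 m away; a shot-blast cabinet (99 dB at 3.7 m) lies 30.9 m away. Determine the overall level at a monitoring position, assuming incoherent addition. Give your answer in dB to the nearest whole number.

82 dB

First find each source's level at the receiver (point-source: −20·log₁₀(r/r_ref)), then combine on an intensity basis.
hydraulic press: 89 − 20·log₁₀(17.5/3.7) = 89 − 13.50 = 75.50 dB.
server rack: 76 − 20·log₁₀(18.1/3.7) = 76 − 13.79 = 62.21 dB.
shot-blast cabinet: 99 − 20·log₁₀(30.9/3.7) = 99 − 18.44 = 80.56 dB.
Σ 10^(L/10) = 1.511e+08 → L_total = 10·log₁₀(1.511e+08) = 81.79 dB.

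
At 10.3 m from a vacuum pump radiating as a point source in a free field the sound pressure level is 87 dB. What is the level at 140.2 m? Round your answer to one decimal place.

64.3 dB

Spherical spreading from a point source gives a 20·log₁₀(r₂/r₁) drop.
L₂ = 87 − 20·log₁₀(140.2/10.3) = 87 − 22.678 = 64.32 dB.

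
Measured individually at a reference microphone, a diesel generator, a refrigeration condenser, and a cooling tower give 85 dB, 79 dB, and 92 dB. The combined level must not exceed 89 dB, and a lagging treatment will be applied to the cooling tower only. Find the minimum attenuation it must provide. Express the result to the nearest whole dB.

6 dB

The untreated sources together contribute 10^(85/10) + 10^(79/10) = 3.957e+08, i.e. 85.97 dB.
The limit corresponds to 10^(89/10) = 7.943e+08; subtracting the fixed part leaves 3.987e+08 for the cooling tower, i.e. 86.01 dB.
So the cooling tower must be reduced from 92 to 86.01 dB: IL = 5.99 dB.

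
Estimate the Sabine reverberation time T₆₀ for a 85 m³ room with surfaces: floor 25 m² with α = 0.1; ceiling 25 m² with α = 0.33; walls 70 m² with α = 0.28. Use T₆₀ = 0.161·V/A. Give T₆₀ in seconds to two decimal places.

Summing Sᵢαᵢ: 25·0.1 + 25·0.33 + 70·0.28 = 30.35 m².
T₆₀ = 0.161·V/A = 0.161·85/30.35 = 0.451 s.

0.45 s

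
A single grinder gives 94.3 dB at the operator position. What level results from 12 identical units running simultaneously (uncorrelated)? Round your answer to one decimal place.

With 12 equal, uncorrelated contributions the intensity is 12× that of one unit, giving a rise of 10·log₁₀ 12.
L_total = 94.3 + 10·log₁₀(12) = 94.3 + 10.792 = 105.09 dB.

105.1 dB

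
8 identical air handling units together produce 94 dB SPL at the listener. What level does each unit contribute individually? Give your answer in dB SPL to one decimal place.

8 equal contributions raise the level by 10·log₁₀ 8 = 9.031 dB, so each unit alone gives 94 − 9.031.

85.0 dB SPL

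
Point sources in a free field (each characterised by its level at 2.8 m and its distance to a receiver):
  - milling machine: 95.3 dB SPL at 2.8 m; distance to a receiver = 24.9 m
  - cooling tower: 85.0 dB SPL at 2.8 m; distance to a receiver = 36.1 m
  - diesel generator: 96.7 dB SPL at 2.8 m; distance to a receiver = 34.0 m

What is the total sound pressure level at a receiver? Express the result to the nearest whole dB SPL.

Propagate each source to the receiver with L = L_ref − 20·log₁₀(r/r_ref), then add intensities.
milling machine: 95.3 − 20·log₁₀(24.9/2.8) = 95.3 − 18.98 = 76.32 dB SPL.
cooling tower: 85.0 − 20·log₁₀(36.1/2.8) = 85.0 − 22.21 = 62.79 dB SPL.
diesel generator: 96.7 − 20·log₁₀(34.0/2.8) = 96.7 − 21.69 = 75.01 dB SPL.
Σ 10^(L/10) = 7.647e+07 → L_total = 10·log₁₀(7.647e+07) = 78.83 dB SPL.

79 dB SPL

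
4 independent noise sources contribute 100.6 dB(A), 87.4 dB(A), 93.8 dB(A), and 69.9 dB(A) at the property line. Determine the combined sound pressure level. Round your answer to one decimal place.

Incoherent sources combine by intensity addition: L_total = 10·log₁₀(Σ 10^(L_i/10)).
Σ 10^(L/10) = 10^(100.6/10) + 10^(87.4/10) + 10^(93.8/10) + 10^(69.9/10) = 1.444e+10.
L_total = 10·log₁₀(1.444e+10) = 101.60 dB(A).

101.6 dB(A)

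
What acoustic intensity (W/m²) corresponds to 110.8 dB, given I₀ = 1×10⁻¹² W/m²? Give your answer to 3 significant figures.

0.120 W/m²

L = 10·log₁₀(I/I₀) ⇒ I = I₀·10^(L/10) = 10⁻¹² × 10^11.08.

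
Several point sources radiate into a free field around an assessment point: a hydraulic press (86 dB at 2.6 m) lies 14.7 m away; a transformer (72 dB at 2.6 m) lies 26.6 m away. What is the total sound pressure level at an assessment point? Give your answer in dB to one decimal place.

First find each source's level at the receiver (point-source: −20·log₁₀(r/r_ref)), then combine on an intensity basis.
hydraulic press: 86 − 20·log₁₀(14.7/2.6) = 86 − 15.05 = 70.95 dB.
transformer: 72 − 20·log₁₀(26.6/2.6) = 72 − 20.20 = 51.80 dB.
Σ 10^(L/10) = 1.261e+07 → L_total = 10·log₁₀(1.261e+07) = 71.01 dB.

71.0 dB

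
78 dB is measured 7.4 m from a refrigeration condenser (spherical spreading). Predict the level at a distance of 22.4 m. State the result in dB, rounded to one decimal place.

68.4 dB

Point-source attenuation: ΔL = 20·log₁₀(r₂/r₁) = 20·log₁₀(22.4/7.4) = 9.620 dB.
L₂ = 78 − 20·log₁₀(22.4/7.4) = 78 − 9.620 = 68.38 dB.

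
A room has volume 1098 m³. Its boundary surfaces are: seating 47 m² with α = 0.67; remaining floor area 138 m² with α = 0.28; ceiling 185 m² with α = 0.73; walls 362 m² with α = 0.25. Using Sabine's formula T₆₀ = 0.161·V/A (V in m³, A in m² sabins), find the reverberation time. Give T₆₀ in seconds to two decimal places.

0.60 s

Total absorption A = 47·0.67 + 138·0.28 + 185·0.73 + 362·0.25 = 295.68 m² sabins.
T₆₀ = 0.161 × 1098 / 295.68 = 0.598 s.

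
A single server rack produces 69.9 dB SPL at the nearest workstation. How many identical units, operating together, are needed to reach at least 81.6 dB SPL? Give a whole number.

15

N identical sources give L₁ + 10·log₁₀ N, so require 10·log₁₀ N ≥ 81.6 − 69.9 = 11.7 dB.
N ≥ 10^(11.7/10) = 14.791, so N = 15.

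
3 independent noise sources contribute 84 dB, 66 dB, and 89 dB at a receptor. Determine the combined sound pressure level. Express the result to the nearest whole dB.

For uncorrelated sources the intensities add, so convert each level to linear form, sum, and take 10·log₁₀ of the total.
Σ 10^(L/10) = 10^(84/10) + 10^(66/10) + 10^(89/10) = 1.049e+09.
L_total = 10·log₁₀(1.049e+09) = 90.21 dB.

90 dB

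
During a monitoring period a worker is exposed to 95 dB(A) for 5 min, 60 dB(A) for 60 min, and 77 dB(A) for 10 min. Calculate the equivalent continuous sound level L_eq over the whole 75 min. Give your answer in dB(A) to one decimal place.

The energy average is taken in the linear domain: L_eq = 10·log₁₀[(Σ tᵢ·10^(Lᵢ/10))/T], T = 75 min.
Σ tᵢ·10^(Lᵢ/10) = 5·10^(95/10) + 60·10^(60/10) + 10·10^(77/10) = 1.637e+10.
L_eq = 10·log₁₀(1.637e+10/75) = 83.39 dB(A).

83.4 dB(A)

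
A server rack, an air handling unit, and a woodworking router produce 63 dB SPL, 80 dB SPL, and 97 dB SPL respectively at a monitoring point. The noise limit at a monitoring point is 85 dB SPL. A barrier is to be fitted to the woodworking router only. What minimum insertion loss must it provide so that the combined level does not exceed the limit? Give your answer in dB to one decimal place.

13.7 dB

Fixed contribution from the other sources: Σ 10^(L/10) = 10^(63/10) + 10^(80/10) = 1.020e+08 (80.09 dB SPL).
The limit corresponds to 10^(85/10) = 3.162e+08; subtracting the fixed part leaves 2.142e+08 for the woodworking router, i.e. 83.31 dB SPL.
Required insertion loss = 97 − 83.31 = 13.69 dB.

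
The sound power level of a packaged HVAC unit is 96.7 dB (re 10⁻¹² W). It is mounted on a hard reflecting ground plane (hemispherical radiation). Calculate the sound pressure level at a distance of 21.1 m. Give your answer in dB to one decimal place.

The power spreads over a hemisphere of area 2π·r², so L_p = L_w − 10·log₁₀(2π·r²).
2π·r² = 2797 m², 10·log₁₀ of that is 34.467 dB.
L_p = 96.7 − 34.467 = 62.23 dB.

62.2 dB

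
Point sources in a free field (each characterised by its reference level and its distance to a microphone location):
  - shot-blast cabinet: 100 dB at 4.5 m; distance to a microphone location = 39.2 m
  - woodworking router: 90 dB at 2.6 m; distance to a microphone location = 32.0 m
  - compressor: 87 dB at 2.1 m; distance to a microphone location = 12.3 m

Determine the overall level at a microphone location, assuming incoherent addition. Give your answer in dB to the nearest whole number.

Apply inverse-square spreading to bring every level to the receiver, then sum 10^(L/10).
shot-blast cabinet: 100 − 20·log₁₀(39.2/4.5) = 100 − 18.80 = 81.20 dB.
woodworking router: 90 − 20·log₁₀(32.0/2.6) = 90 − 21.80 = 68.20 dB.
compressor: 87 − 20·log₁₀(12.3/2.1) = 87 − 15.35 = 71.65 dB.
Σ 10^(L/10) = 1.530e+08 → L_total = 10·log₁₀(1.530e+08) = 81.85 dB.

82 dB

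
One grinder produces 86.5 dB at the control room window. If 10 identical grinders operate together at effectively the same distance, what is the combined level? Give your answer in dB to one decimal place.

L_total = L₁ + 10·log₁₀ N for N identical incoherent sources.
L_total = 86.5 + 10·log₁₀(10) = 86.5 + 10.000 = 96.50 dB.

96.5 dB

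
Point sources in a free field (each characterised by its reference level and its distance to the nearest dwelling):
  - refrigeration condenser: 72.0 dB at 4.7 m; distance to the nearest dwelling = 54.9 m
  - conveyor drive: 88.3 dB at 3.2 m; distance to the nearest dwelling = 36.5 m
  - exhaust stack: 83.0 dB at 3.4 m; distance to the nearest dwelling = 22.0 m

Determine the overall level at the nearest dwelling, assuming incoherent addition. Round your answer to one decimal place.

First find each source's level at the receiver (point-source: −20·log₁₀(r/r_ref)), then combine on an intensity basis.
refrigeration condenser: 72.0 − 20·log₁₀(54.9/4.7) = 72.0 − 21.35 = 50.65 dB.
conveyor drive: 88.3 − 20·log₁₀(36.5/3.2) = 88.3 − 21.14 = 67.16 dB.
exhaust stack: 83.0 − 20·log₁₀(22.0/3.4) = 83.0 − 16.22 = 66.78 dB.
Σ 10^(L/10) = 1.008e+07 → L_total = 10·log₁₀(1.008e+07) = 70.03 dB.

70.0 dB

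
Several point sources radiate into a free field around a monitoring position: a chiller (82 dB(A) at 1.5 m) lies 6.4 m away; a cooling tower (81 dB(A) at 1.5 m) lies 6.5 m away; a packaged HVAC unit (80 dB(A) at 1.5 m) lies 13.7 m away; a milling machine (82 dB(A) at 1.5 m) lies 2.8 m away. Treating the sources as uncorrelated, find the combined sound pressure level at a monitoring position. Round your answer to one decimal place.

77.9 dB(A)

First find each source's level at the receiver (point-source: −20·log₁₀(r/r_ref)), then combine on an intensity basis.
chiller: 82 − 20·log₁₀(6.4/1.5) = 82 − 12.60 = 69.40 dB(A).
cooling tower: 81 − 20·log₁₀(6.5/1.5) = 81 − 12.74 = 68.26 dB(A).
packaged HVAC unit: 80 − 20·log₁₀(13.7/1.5) = 80 − 19.21 = 60.79 dB(A).
milling machine: 82 − 20·log₁₀(2.8/1.5) = 82 − 5.42 = 76.58 dB(A).
Σ 10^(L/10) = 6.209e+07 → L_total = 10·log₁₀(6.209e+07) = 77.93 dB(A).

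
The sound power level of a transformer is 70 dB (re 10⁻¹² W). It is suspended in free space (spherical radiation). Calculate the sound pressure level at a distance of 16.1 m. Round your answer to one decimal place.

Free-field spherical radiation: L_p = L_w − 10·log₁₀(4π·r²), r = 16.1 m.
4π·r² = 3257 m², 10·log₁₀ of that is 35.129 dB.
L_p = 70 − 35.129 = 34.87 dB.

34.9 dB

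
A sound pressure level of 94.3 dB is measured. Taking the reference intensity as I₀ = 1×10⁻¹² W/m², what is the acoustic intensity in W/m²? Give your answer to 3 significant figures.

I/I₀ = 10^(94.3/10) = 2.692e+09, so I = 2.692e+09 × 10⁻¹² W/m².

0.00269 W/m²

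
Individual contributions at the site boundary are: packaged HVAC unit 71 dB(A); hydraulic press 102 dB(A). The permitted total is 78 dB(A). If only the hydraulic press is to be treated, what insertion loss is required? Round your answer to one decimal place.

Everything except the hydraulic press sums to 10^(71/10) = 1.259e+07 in linear terms, 71.00 dB(A).
The limit corresponds to 10^(78/10) = 6.310e+07; subtracting the fixed part leaves 5.051e+07 for the hydraulic press, i.e. 77.03 dB(A).
Required insertion loss = 102 − 77.03 = 24.97 dB.

25.0 dB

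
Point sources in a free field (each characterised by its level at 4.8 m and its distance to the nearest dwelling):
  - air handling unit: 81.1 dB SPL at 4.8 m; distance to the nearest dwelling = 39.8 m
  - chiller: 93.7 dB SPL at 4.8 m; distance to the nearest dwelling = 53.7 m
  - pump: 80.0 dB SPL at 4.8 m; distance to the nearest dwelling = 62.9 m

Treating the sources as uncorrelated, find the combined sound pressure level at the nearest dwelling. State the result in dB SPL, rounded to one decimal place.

73.3 dB SPL

Apply inverse-square spreading to bring every level to the receiver, then sum 10^(L/10).
air handling unit: 81.1 − 20·log₁₀(39.8/4.8) = 81.1 − 18.37 = 62.73 dB SPL.
chiller: 93.7 − 20·log₁₀(53.7/4.8) = 93.7 − 20.97 = 72.73 dB SPL.
pump: 80.0 − 20·log₁₀(62.9/4.8) = 80.0 − 22.35 = 57.65 dB SPL.
Σ 10^(L/10) = 2.119e+07 → L_total = 10·log₁₀(2.119e+07) = 73.26 dB SPL.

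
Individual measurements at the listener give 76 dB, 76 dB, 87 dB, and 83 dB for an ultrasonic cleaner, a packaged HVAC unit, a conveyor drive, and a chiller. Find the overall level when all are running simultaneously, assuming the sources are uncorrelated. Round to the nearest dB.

For uncorrelated sources the intensities add, so convert each level to linear form, sum, and take 10·log₁₀ of the total.
Σ 10^(L/10) = 10^(76/10) + 10^(76/10) + 10^(87/10) + 10^(83/10) = 7.803e+08.
L_total = 10·log₁₀(7.803e+08) = 88.92 dB.

89 dB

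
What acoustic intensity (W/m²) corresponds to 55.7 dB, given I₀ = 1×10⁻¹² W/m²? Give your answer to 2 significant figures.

3.7e-07 W/m²

I = I₀·10^(L/10) = 10⁻¹² × 10^(55.7/10) = 10^(-6.430).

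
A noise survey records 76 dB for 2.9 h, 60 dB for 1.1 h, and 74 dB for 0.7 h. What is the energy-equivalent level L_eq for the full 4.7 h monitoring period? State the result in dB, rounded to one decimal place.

L_eq = 10·log₁₀[(1/T)·Σ tᵢ·10^(Lᵢ/10)] with T = 4.7 h.
Σ tᵢ·10^(Lᵢ/10) = 2.9·10^(76/10) + 1.1·10^(60/10) + 0.7·10^(74/10) = 1.341e+08.
L_eq = 10·log₁₀(1.341e+08/4.7) = 74.55 dB.

74.6 dB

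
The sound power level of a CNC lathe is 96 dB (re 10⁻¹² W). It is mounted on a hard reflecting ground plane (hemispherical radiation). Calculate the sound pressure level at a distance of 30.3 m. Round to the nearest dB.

58 dB

The power spreads over a hemisphere of area 2π·r², so L_p = L_w − 10·log₁₀(2π·r²).
2π·r² = 5769 m², 10·log₁₀ of that is 37.611 dB.
L_p = 96 − 37.611 = 58.39 dB.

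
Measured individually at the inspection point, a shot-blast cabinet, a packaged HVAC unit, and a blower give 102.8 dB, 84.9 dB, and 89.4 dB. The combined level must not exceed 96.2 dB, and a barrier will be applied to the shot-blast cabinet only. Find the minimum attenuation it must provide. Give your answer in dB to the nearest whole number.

8 dB

The untreated sources together contribute 10^(84.9/10) + 10^(89.4/10) = 1.180e+09, i.e. 90.72 dB.
To meet 96.2 dB overall, the treated shot-blast cabinet may contribute at most 10^(96.2/10) − 1.180e+09 = 2.989e+09, i.e. 94.75 dB.
Required insertion loss = 102.8 − 94.75 = 8.05 dB.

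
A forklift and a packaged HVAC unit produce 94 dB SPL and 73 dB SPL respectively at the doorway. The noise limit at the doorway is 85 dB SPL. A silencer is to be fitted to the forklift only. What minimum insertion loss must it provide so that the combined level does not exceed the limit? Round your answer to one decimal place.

Everything except the forklift sums to 10^(73/10) = 1.995e+07 in linear terms, 73.00 dB SPL.
To meet 85 dB SPL overall, the treated forklift may contribute at most 10^(85/10) − 1.995e+07 = 2.963e+08, i.e. 84.72 dB SPL.
Required insertion loss = 94 − 84.72 = 9.28 dB.

9.3 dB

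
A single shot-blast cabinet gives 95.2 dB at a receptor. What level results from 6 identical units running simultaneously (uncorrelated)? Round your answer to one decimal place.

103.0 dB

L_total = L₁ + 10·log₁₀ N for N identical incoherent sources.
L_total = 95.2 + 10·log₁₀(6) = 95.2 + 7.782 = 102.98 dB.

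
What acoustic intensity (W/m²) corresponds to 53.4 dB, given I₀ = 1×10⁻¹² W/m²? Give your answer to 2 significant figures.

2.2e-07 W/m²

I/I₀ = 10^(53.4/10) = 2.188e+05, so I = 2.188e+05 × 10⁻¹² W/m².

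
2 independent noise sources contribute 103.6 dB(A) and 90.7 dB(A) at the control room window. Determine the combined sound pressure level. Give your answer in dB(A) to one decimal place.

103.8 dB(A)

Incoherent sources combine by intensity addition: L_total = 10·log₁₀(Σ 10^(L_i/10)).
Σ 10^(L/10) = 10^(103.6/10) + 10^(90.7/10) = 2.408e+10.
L_total = 10·log₁₀(2.408e+10) = 103.82 dB(A).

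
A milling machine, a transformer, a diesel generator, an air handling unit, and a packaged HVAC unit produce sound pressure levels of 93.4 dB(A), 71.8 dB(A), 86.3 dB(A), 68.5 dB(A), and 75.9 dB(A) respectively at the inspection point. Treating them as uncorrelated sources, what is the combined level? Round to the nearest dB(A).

94 dB(A)

For uncorrelated sources the intensities add, so convert each level to linear form, sum, and take 10·log₁₀ of the total.
Σ 10^(L/10) = 10^(93.4/10) + 10^(71.8/10) + 10^(86.3/10) + 10^(68.5/10) + 10^(75.9/10) = 2.675e+09.
L_total = 10·log₁₀(2.675e+09) = 94.27 dB(A).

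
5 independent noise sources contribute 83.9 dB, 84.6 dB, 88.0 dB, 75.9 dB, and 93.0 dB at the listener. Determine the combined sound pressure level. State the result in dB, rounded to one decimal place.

For uncorrelated sources the intensities add, so convert each level to linear form, sum, and take 10·log₁₀ of the total.
Σ 10^(L/10) = 10^(83.9/10) + 10^(84.6/10) + 10^(88.0/10) + 10^(75.9/10) + 10^(93.0/10) = 3.199e+09.
L_total = 10·log₁₀(3.199e+09) = 95.05 dB.

95.1 dB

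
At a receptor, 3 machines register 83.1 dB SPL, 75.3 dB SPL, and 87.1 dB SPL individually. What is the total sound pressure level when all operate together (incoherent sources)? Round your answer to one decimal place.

Incoherent sources combine by intensity addition: L_total = 10·log₁₀(Σ 10^(L_i/10)).
Σ 10^(L/10) = 10^(83.1/10) + 10^(75.3/10) + 10^(87.1/10) = 7.509e+08.
L_total = 10·log₁₀(7.509e+08) = 88.76 dB SPL.

88.8 dB SPL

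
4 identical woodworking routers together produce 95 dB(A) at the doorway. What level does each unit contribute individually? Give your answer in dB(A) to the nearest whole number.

4 equal contributions raise the level by 10·log₁₀ 4 = 6.021 dB, so each unit alone gives 95 − 6.021.

89 dB(A)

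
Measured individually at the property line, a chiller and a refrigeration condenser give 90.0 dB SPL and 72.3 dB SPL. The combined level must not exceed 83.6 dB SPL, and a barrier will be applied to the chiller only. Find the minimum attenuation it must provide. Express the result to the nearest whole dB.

7 dB

The untreated sources together contribute 10^(72.3/10) = 1.698e+07, i.e. 72.30 dB SPL.
The limit corresponds to 10^(83.6/10) = 2.291e+08; subtracting the fixed part leaves 2.121e+08 for the chiller, i.e. 83.27 dB SPL.
So the chiller must be reduced from 90.0 to 83.27 dB SPL: IL = 6.73 dB.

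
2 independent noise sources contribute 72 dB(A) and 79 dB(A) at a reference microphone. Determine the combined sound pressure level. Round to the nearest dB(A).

80 dB(A)

For uncorrelated sources the intensities add, so convert each level to linear form, sum, and take 10·log₁₀ of the total.
Σ 10^(L/10) = 10^(72/10) + 10^(79/10) = 9.528e+07.
L_total = 10·log₁₀(9.528e+07) = 79.79 dB(A).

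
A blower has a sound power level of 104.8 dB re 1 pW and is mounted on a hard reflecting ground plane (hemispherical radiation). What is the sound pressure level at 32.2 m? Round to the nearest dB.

The power spreads over a hemisphere of area 2π·r², so L_p = L_w − 10·log₁₀(2π·r²).
2π·r² = 6515 m², 10·log₁₀ of that is 38.139 dB.
L_p = 104.8 − 38.139 = 66.66 dB.

67 dB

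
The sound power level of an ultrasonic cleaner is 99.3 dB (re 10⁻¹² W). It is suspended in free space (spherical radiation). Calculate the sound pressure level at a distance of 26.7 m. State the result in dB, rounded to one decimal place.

59.8 dB

Free-field spherical radiation: L_p = L_w − 10·log₁₀(4π·r²), r = 26.7 m.
4π·r² = 8958 m², 10·log₁₀ of that is 39.522 dB.
L_p = 99.3 − 39.522 = 59.78 dB.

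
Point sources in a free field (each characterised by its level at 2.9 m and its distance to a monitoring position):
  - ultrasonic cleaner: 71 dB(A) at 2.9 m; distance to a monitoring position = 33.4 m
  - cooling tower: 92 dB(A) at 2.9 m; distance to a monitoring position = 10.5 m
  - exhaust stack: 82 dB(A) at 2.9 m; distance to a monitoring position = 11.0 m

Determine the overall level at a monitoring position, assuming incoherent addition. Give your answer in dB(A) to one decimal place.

81.2 dB(A)

First find each source's level at the receiver (point-source: −20·log₁₀(r/r_ref)), then combine on an intensity basis.
ultrasonic cleaner: 71 − 20·log₁₀(33.4/2.9) = 71 − 21.23 = 49.77 dB(A).
cooling tower: 92 − 20·log₁₀(10.5/2.9) = 92 − 11.18 = 80.82 dB(A).
exhaust stack: 82 − 20·log₁₀(11.0/2.9) = 82 − 11.58 = 70.42 dB(A).
Σ 10^(L/10) = 1.320e+08 → L_total = 10·log₁₀(1.320e+08) = 81.21 dB(A).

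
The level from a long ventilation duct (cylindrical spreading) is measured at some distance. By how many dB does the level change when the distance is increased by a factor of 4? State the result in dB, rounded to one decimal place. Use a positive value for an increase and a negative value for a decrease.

-6.0 dB

A line source loses 3 dB per doubling of distance; generally ΔL = −10·log₁₀(r₂/r₁).
ΔL = −10·log₁₀(4) = -6.02 dB.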